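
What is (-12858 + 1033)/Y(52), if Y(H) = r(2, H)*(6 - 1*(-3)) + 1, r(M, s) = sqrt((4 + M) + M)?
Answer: 11825/647 - 212850*sqrt(2)/647 ≈ -446.97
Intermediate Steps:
r(M, s) = sqrt(4 + 2*M)
Y(H) = 1 + 18*sqrt(2) (Y(H) = sqrt(4 + 2*2)*(6 - 1*(-3)) + 1 = sqrt(4 + 4)*(6 + 3) + 1 = sqrt(8)*9 + 1 = (2*sqrt(2))*9 + 1 = 18*sqrt(2) + 1 = 1 + 18*sqrt(2))
(-12858 + 1033)/Y(52) = (-12858 + 1033)/(1 + 18*sqrt(2)) = -11825/(1 + 18*sqrt(2))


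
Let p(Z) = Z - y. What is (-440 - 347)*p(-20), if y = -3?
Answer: 13379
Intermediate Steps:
p(Z) = 3 + Z (p(Z) = Z - 1*(-3) = Z + 3 = 3 + Z)
(-440 - 347)*p(-20) = (-440 - 347)*(3 - 20) = -787*(-17) = 13379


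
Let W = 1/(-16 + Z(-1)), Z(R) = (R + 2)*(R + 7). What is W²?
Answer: 1/100 ≈ 0.010000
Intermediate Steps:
Z(R) = (2 + R)*(7 + R)
W = -⅒ (W = 1/(-16 + (14 + (-1)² + 9*(-1))) = 1/(-16 + (14 + 1 - 9)) = 1/(-16 + 6) = 1/(-10) = -⅒ ≈ -0.10000)
W² = (-⅒)² = 1/100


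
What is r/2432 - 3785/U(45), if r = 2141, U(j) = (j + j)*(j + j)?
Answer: 406849/984960 ≈ 0.41306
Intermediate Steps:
U(j) = 4*j² (U(j) = (2*j)*(2*j) = 4*j²)
r/2432 - 3785/U(45) = 2141/2432 - 3785/(4*45²) = 2141*(1/2432) - 3785/(4*2025) = 2141/2432 - 3785/8100 = 2141/2432 - 3785*1/8100 = 2141/2432 - 757/1620 = 406849/984960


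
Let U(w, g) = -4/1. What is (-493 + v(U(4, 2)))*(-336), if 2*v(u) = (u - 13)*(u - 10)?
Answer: 125664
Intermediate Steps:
U(w, g) = -4 (U(w, g) = -4*1 = -4)
v(u) = (-13 + u)*(-10 + u)/2 (v(u) = ((u - 13)*(u - 10))/2 = ((-13 + u)*(-10 + u))/2 = (-13 + u)*(-10 + u)/2)
(-493 + v(U(4, 2)))*(-336) = (-493 + (65 + (½)*(-4)² - 23/2*(-4)))*(-336) = (-493 + (65 + (½)*16 + 46))*(-336) = (-493 + (65 + 8 + 46))*(-336) = (-493 + 119)*(-336) = -374*(-336) = 125664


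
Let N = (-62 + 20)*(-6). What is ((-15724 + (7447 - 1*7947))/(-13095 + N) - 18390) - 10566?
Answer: -123955228/4281 ≈ -28955.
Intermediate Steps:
N = 252 (N = -42*(-6) = 252)
((-15724 + (7447 - 1*7947))/(-13095 + N) - 18390) - 10566 = ((-15724 + (7447 - 1*7947))/(-13095 + 252) - 18390) - 10566 = ((-15724 + (7447 - 7947))/(-12843) - 18390) - 10566 = ((-15724 - 500)*(-1/12843) - 18390) - 10566 = (-16224*(-1/12843) - 18390) - 10566 = (5408/4281 - 18390) - 10566 = -78722182/4281 - 10566 = -123955228/4281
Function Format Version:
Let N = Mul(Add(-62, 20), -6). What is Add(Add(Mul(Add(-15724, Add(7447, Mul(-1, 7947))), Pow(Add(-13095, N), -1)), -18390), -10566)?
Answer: Rational(-123955228, 4281) ≈ -28955.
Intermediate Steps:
N = 252 (N = Mul(-42, -6) = 252)
Add(Add(Mul(Add(-15724, Add(7447, Mul(-1, 7947))), Pow(Add(-13095, N), -1)), -18390), -10566) = Add(Add(Mul(Add(-15724, Add(7447, Mul(-1, 7947))), Pow(Add(-13095, 252), -1)), -18390), -10566) = Add(Add(Mul(Add(-15724, Add(7447, -7947)), Pow(-12843, -1)), -18390), -10566) = Add(Add(Mul(Add(-15724, -500), Rational(-1, 12843)), -18390), -10566) = Add(Add(Mul(-16224, Rational(-1, 12843)), -18390), -10566) = Add(Add(Rational(5408, 4281), -18390), -10566) = Add(Rational(-78722182, 4281), -10566) = Rational(-123955228, 4281)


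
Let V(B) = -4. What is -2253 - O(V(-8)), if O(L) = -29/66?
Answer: -148669/66 ≈ -2252.6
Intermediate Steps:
O(L) = -29/66 (O(L) = -29*1/66 = -29/66)
-2253 - O(V(-8)) = -2253 - 1*(-29/66) = -2253 + 29/66 = -148669/66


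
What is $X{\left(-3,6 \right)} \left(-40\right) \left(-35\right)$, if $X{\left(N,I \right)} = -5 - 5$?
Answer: $-14000$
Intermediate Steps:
$X{\left(N,I \right)} = -10$
$X{\left(-3,6 \right)} \left(-40\right) \left(-35\right) = \left(-10\right) \left(-40\right) \left(-35\right) = 400 \left(-35\right) = -14000$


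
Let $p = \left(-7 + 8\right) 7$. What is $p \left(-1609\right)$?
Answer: $-11263$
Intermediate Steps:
$p = 7$ ($p = 1 \cdot 7 = 7$)
$p \left(-1609\right) = 7 \left(-1609\right) = -11263$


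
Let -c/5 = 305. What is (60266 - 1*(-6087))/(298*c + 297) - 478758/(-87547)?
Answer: 30231482269/5679961813 ≈ 5.3225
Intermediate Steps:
c = -1525 (c = -5*305 = -1525)
(60266 - 1*(-6087))/(298*c + 297) - 478758/(-87547) = (60266 - 1*(-6087))/(298*(-1525) + 297) - 478758/(-87547) = (60266 + 6087)/(-454450 + 297) - 478758*(-1/87547) = 66353/(-454153) + 478758/87547 = 66353*(-1/454153) + 478758/87547 = -9479/64879 + 478758/87547 = 30231482269/5679961813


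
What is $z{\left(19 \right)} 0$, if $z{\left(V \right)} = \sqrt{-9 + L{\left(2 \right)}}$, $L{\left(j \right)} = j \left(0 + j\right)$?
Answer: $0$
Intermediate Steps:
$L{\left(j \right)} = j^{2}$ ($L{\left(j \right)} = j j = j^{2}$)
$z{\left(V \right)} = i \sqrt{5}$ ($z{\left(V \right)} = \sqrt{-9 + 2^{2}} = \sqrt{-9 + 4} = \sqrt{-5} = i \sqrt{5}$)
$z{\left(19 \right)} 0 = i \sqrt{5} \cdot 0 = 0$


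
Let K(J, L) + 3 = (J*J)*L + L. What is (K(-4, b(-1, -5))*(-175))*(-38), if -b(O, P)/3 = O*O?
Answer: -359100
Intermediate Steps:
b(O, P) = -3*O² (b(O, P) = -3*O*O = -3*O²)
K(J, L) = -3 + L + L*J² (K(J, L) = -3 + ((J*J)*L + L) = -3 + (J²*L + L) = -3 + (L*J² + L) = -3 + (L + L*J²) = -3 + L + L*J²)
(K(-4, b(-1, -5))*(-175))*(-38) = ((-3 - 3*(-1)² - 3*(-1)²*(-4)²)*(-175))*(-38) = ((-3 - 3*1 - 3*1*16)*(-175))*(-38) = ((-3 - 3 - 3*16)*(-175))*(-38) = ((-3 - 3 - 48)*(-175))*(-38) = -54*(-175)*(-38) = 9450*(-38) = -359100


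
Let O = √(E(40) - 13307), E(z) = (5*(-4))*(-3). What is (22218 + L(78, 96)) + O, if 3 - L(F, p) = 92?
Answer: 22129 + I*√13247 ≈ 22129.0 + 115.1*I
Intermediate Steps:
E(z) = 60 (E(z) = -20*(-3) = 60)
L(F, p) = -89 (L(F, p) = 3 - 1*92 = 3 - 92 = -89)
O = I*√13247 (O = √(60 - 13307) = √(-13247) = I*√13247 ≈ 115.1*I)
(22218 + L(78, 96)) + O = (22218 - 89) + I*√13247 = 22129 + I*√13247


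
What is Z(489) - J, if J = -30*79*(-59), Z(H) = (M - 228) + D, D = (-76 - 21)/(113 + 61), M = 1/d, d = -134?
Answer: -816401375/5829 ≈ -1.4006e+5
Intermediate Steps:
M = -1/134 (M = 1/(-134) = -1/134 ≈ -0.0074627)
D = -97/174 ≈ -0.55747
Z(H) = -1332305/5829 (Z(H) = (-1/134 - 228) - 97/174 = -30553/134 - 97/174 = -1332305/5829)
J = 139830 (J = -2370*(-59) = 139830)
Z(489) - J = -1332305/5829 - 1*139830 = -1332305/5829 - 139830 = -816401375/5829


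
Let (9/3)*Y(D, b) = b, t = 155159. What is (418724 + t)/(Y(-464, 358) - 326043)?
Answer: -1721649/977771 ≈ -1.7608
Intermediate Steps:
Y(D, b) = b/3
(418724 + t)/(Y(-464, 358) - 326043) = (418724 + 155159)/((1/3)*358 - 326043) = 573883/(358/3 - 326043) = 573883/(-977771/3) = 573883*(-3/977771) = -1721649/977771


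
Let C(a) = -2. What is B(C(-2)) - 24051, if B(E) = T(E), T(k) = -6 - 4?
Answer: -24061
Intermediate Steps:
T(k) = -10
B(E) = -10
B(C(-2)) - 24051 = -10 - 24051 = -24061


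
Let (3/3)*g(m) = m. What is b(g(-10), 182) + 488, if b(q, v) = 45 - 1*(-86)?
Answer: 619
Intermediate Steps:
g(m) = m
b(q, v) = 131 (b(q, v) = 45 + 86 = 131)
b(g(-10), 182) + 488 = 131 + 488 = 619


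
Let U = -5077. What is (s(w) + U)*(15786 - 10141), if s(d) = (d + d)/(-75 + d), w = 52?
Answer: -659759375/23 ≈ -2.8685e+7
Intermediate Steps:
s(d) = 2*d/(-75 + d) (s(d) = (2*d)/(-75 + d) = 2*d/(-75 + d))
(s(w) + U)*(15786 - 10141) = (2*52/(-75 + 52) - 5077)*(15786 - 10141) = (2*52/(-23) - 5077)*5645 = (2*52*(-1/23) - 5077)*5645 = (-104/23 - 5077)*5645 = -116875/23*5645 = -659759375/23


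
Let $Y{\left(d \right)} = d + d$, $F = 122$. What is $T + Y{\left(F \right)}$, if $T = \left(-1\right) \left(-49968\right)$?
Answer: $50212$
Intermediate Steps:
$Y{\left(d \right)} = 2 d$
$T = 49968$
$T + Y{\left(F \right)} = 49968 + 2 \cdot 122 = 49968 + 244 = 50212$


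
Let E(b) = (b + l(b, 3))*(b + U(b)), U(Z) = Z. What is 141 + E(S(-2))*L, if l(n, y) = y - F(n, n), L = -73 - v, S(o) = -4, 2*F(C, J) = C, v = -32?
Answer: 469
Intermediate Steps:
F(C, J) = C/2
L = -41 (L = -73 - 1*(-32) = -73 + 32 = -41)
l(n, y) = y - n/2
E(b) = 2*b*(3 + b/2) (E(b) = (b + (3 - b/2))*(b + b) = (3 + b/2)*(2*b) = 2*b*(3 + b/2))
141 + E(S(-2))*L = 141 - 4*(6 - 4)*(-41) = 141 - 4*2*(-41) = 141 - 8*(-41) = 141 + 328 = 469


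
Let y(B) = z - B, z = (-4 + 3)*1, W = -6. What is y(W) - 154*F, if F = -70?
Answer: 10785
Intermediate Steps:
z = -1 (z = -1*1 = -1)
y(B) = -1 - B
y(W) - 154*F = (-1 - 1*(-6)) - 154*(-70) = (-1 + 6) + 10780 = 5 + 10780 = 10785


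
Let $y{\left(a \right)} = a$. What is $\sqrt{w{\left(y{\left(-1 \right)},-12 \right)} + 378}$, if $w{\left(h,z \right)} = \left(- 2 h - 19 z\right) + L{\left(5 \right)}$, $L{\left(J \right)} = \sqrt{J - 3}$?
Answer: $\sqrt{608 + \sqrt{2}} \approx 24.686$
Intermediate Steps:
$L{\left(J \right)} = \sqrt{-3 + J}$
$w{\left(h,z \right)} = \sqrt{2} - 19 z - 2 h$ ($w{\left(h,z \right)} = \left(- 2 h - 19 z\right) + \sqrt{-3 + 5} = \left(- 19 z - 2 h\right) + \sqrt{2} = \sqrt{2} - 19 z - 2 h$)
$\sqrt{w{\left(y{\left(-1 \right)},-12 \right)} + 378} = \sqrt{\left(\sqrt{2} - -228 - -2\right) + 378} = \sqrt{\left(\sqrt{2} + 228 + 2\right) + 378} = \sqrt{\left(230 + \sqrt{2}\right) + 378} = \sqrt{608 + \sqrt{2}}$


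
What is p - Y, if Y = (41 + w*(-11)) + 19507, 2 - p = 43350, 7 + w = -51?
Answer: -63534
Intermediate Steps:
w = -58 (w = -7 - 51 = -58)
p = -43348 (p = 2 - 1*43350 = 2 - 43350 = -43348)
Y = 20186 (Y = (41 - 58*(-11)) + 19507 = (41 + 638) + 19507 = 679 + 19507 = 20186)
p - Y = -43348 - 1*20186 = -43348 - 20186 = -63534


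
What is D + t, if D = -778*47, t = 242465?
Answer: 205899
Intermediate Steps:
D = -36566
D + t = -36566 + 242465 = 205899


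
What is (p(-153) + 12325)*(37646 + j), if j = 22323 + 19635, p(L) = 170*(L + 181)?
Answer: 1360034340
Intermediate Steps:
p(L) = 30770 + 170*L (p(L) = 170*(181 + L) = 30770 + 170*L)
j = 41958
(p(-153) + 12325)*(37646 + j) = ((30770 + 170*(-153)) + 12325)*(37646 + 41958) = ((30770 - 26010) + 12325)*79604 = (4760 + 12325)*79604 = 17085*79604 = 1360034340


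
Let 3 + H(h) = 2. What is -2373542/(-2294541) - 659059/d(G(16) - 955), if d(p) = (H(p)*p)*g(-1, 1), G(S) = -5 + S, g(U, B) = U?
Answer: 1514478520567/2166046704 ≈ 699.19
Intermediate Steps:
H(h) = -1 (H(h) = -3 + 2 = -1)
d(p) = p (d(p) = -p*(-1) = p)
-2373542/(-2294541) - 659059/d(G(16) - 955) = -2373542/(-2294541) - 659059/((-5 + 16) - 955) = -2373542*(-1/2294541) - 659059/(11 - 955) = 2373542/2294541 - 659059/(-944) = 2373542/2294541 - 659059*(-1/944) = 2373542/2294541 + 659059/944 = 1514478520567/2166046704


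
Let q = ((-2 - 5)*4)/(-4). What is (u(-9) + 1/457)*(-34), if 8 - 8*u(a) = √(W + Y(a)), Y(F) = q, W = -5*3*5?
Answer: -15572/457 + 17*I*√17/2 ≈ -34.074 + 35.046*I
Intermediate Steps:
W = -75 (W = -15*5 = -75)
q = 7 (q = -7*4*(-¼) = -28*(-¼) = 7)
Y(F) = 7
u(a) = 1 - I*√17/4 (u(a) = 1 - √(-75 + 7)/8 = 1 - I*√17/4)
(u(-9) + 1/457)*(-34) = ((1 - I*√17/4) + 1/457)*(-34) = (458/457 - I*√17/4)*(-34) = -15572/457 + 17*I*√17/2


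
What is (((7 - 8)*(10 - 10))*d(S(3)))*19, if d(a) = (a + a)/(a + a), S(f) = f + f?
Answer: 0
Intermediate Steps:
S(f) = 2*f
d(a) = 1 (d(a) = (2*a)/((2*a)) = (2*a)*(1/(2*a)) = 1)
(((7 - 8)*(10 - 10))*d(S(3)))*19 = (((7 - 8)*(10 - 10))*1)*19 = (-1*0*1)*19 = (0*1)*19 = 0*19 = 0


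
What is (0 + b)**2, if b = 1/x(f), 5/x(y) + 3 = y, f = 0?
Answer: 9/25 ≈ 0.36000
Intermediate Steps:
x(y) = 5/(-3 + y)
b = -3/5 (b = 1/(5/(-3 + 0)) = 1/(5/(-3)) = 1/(5*(-1/3)) = 1/(-5/3) = -3/5 ≈ -0.60000)
(0 + b)**2 = (0 - 3/5)**2 = (-3/5)**2 = 9/25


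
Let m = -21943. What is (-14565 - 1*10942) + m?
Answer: -47450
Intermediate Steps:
(-14565 - 1*10942) + m = (-14565 - 1*10942) - 21943 = (-14565 - 10942) - 21943 = -25507 - 21943 = -47450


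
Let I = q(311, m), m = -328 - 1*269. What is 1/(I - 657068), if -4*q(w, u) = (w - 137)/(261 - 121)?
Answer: -280/183979127 ≈ -1.5219e-6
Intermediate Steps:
m = -597 (m = -328 - 269 = -597)
q(w, u) = 137/560 - w/560 (q(w, u) = -(w - 137)/(4*(261 - 121)) = -(-137 + w)/(4*140) = -(-137/140 + w/140)/4 = 137/560 - w/560)
I = -87/280 (I = 137/560 - 1/560*311 = 137/560 - 311/560 = -87/280 ≈ -0.31071)
1/(I - 657068) = 1/(-87/280 - 657068) = 1/(-183979127/280) = -280/183979127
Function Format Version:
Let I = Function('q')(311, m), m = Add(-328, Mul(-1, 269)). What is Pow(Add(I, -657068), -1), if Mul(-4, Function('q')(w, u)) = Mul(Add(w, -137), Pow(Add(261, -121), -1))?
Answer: Rational(-280, 183979127) ≈ -1.5219e-6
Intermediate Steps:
m = -597 (m = Add(-328, -269) = -597)
Function('q')(w, u) = Add(Rational(137, 560), Mul(Rational(-1, 560), w)) (Function('q')(w, u) = Mul(Rational(-1, 4), Mul(Add(w, -137), Pow(Add(261, -121), -1))) = Mul(Rational(-1, 4), Mul(Add(-137, w), Pow(140, -1))) = Mul(Rational(-1, 4), Mul(Add(-137, w), Rational(1, 140))) = Mul(Rational(-1, 4), Add(Rational(-137, 140), Mul(Rational(1, 140), w))) = Add(Rational(137, 560), Mul(Rational(-1, 560), w)))
I = Rational(-87, 280) (I = Add(Rational(137, 560), Mul(Rational(-1, 560), 311)) = Add(Rational(137, 560), Rational(-311, 560)) = Rational(-87, 280) ≈ -0.31071)
Pow(Add(I, -657068), -1) = Pow(Add(Rational(-87, 280), -657068), -1) = Pow(Rational(-183979127, 280), -1) = Rational(-280, 183979127)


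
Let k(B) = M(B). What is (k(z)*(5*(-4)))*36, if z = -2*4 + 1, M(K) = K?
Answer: 5040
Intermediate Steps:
z = -7 (z = -8 + 1 = -7)
k(B) = B
(k(z)*(5*(-4)))*36 = -35*(-4)*36 = -7*(-20)*36 = 140*36 = 5040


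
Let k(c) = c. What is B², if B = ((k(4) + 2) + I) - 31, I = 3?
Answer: 484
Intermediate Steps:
B = -22 (B = ((4 + 2) + 3) - 31 = (6 + 3) - 31 = 9 - 31 = -22)
B² = (-22)² = 484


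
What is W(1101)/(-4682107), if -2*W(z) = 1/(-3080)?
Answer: -1/28841779120 ≈ -3.4672e-11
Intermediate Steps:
W(z) = 1/6160 (W(z) = -1/2/(-3080) = -1/2*(-1/3080) = 1/6160)
W(1101)/(-4682107) = (1/6160)/(-4682107) = (1/6160)*(-1/4682107) = -1/28841779120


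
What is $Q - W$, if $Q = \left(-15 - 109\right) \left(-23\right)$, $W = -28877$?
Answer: $31729$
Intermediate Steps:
$Q = 2852$ ($Q = \left(-124\right) \left(-23\right) = 2852$)
$Q - W = 2852 - -28877 = 2852 + 28877 = 31729$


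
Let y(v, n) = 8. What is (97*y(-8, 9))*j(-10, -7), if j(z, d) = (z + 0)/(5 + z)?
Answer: 1552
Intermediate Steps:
j(z, d) = z/(5 + z)
(97*y(-8, 9))*j(-10, -7) = (97*8)*(-10/(5 - 10)) = 776*(-10/(-5)) = 776*(-10*(-⅕)) = 776*2 = 1552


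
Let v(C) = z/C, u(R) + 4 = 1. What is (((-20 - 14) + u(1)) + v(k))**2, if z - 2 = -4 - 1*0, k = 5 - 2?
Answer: 12769/9 ≈ 1418.8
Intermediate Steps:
k = 3
z = -2 (z = 2 + (-4 - 1*0) = 2 + (-4 + 0) = 2 - 4 = -2)
u(R) = -3 (u(R) = -4 + 1 = -3)
v(C) = -2/C
(((-20 - 14) + u(1)) + v(k))**2 = (((-20 - 14) - 3) - 2/3)**2 = ((-34 - 3) - 2*1/3)**2 = (-37 - 2/3)**2 = (-113/3)**2 = 12769/9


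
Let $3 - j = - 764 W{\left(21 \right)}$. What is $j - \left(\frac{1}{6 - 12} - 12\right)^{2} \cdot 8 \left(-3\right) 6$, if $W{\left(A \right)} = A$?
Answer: $37363$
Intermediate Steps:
$j = 16047$ ($j = 3 - \left(-764\right) 21 = 3 - -16044 = 3 + 16044 = 16047$)
$j - \left(\frac{1}{6 - 12} - 12\right)^{2} \cdot 8 \left(-3\right) 6 = 16047 - \left(\frac{1}{6 - 12} - 12\right)^{2} \cdot 8 \left(-3\right) 6 = 16047 - \left(\frac{1}{-6} - 12\right)^{2} \left(\left(-24\right) 6\right) = 16047 - \left(- \frac{1}{6} - 12\right)^{2} \left(-144\right) = 16047 - \left(- \frac{73}{6}\right)^{2} \left(-144\right) = 16047 - \frac{5329}{36} \left(-144\right) = 16047 - -21316 = 16047 + 21316 = 37363$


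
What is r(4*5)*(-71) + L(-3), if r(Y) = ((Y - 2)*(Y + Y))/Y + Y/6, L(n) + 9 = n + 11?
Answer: -8381/3 ≈ -2793.7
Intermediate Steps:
L(n) = 2 + n (L(n) = -9 + (n + 11) = -9 + (11 + n) = 2 + n)
r(Y) = -4 + 13*Y/6 (r(Y) = ((-2 + Y)*(2*Y))/Y + Y*(⅙) = (2*Y*(-2 + Y))/Y + Y/6 = (-4 + 2*Y) + Y/6 = -4 + 13*Y/6)
r(4*5)*(-71) + L(-3) = (-4 + 13*(4*5)/6)*(-71) + (2 - 3) = (-4 + (13/6)*20)*(-71) - 1 = (-4 + 130/3)*(-71) - 1 = (118/3)*(-71) - 1 = -8378/3 - 1 = -8381/3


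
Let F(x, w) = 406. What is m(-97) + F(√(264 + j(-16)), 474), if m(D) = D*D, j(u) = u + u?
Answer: 9815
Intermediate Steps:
j(u) = 2*u
m(D) = D²
m(-97) + F(√(264 + j(-16)), 474) = (-97)² + 406 = 9409 + 406 = 9815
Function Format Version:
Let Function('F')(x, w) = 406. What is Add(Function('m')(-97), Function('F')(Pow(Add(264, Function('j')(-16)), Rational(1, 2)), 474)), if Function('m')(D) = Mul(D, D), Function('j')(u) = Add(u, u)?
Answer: 9815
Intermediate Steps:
Function('j')(u) = Mul(2, u)
Function('m')(D) = Pow(D, 2)
Add(Function('m')(-97), Function('F')(Pow(Add(264, Function('j')(-16)), Rational(1, 2)), 474)) = Add(Pow(-97, 2), 406) = Add(9409, 406) = 9815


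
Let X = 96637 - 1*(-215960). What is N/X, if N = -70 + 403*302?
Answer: 2588/6651 ≈ 0.38911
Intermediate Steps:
X = 312597 (X = 96637 + 215960 = 312597)
N = 121636 (N = -70 + 121706 = 121636)
N/X = 121636/312597 = 121636*(1/312597) = 2588/6651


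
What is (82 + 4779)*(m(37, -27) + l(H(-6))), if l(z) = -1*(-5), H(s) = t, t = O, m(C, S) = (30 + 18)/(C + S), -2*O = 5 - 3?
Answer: 238189/5 ≈ 47638.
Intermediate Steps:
O = -1 (O = -(5 - 3)/2 = -½*2 = -1)
m(C, S) = 48/(C + S)
t = -1
H(s) = -1
l(z) = 5
(82 + 4779)*(m(37, -27) + l(H(-6))) = (82 + 4779)*(48/(37 - 27) + 5) = 4861*(48/10 + 5) = 4861*(48*(⅒) + 5) = 4861*(24/5 + 5) = 4861*(49/5) = 238189/5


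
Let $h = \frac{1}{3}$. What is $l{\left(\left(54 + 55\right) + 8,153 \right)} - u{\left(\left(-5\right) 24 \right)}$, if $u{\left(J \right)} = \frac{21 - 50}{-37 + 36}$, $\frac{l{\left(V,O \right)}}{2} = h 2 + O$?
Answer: $\frac{835}{3} \approx 278.33$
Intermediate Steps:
$h = \frac{1}{3} \approx 0.33333$
$l{\left(V,O \right)} = \frac{4}{3} + 2 O$ ($l{\left(V,O \right)} = 2 \left(\frac{1}{3} \cdot 2 + O\right) = 2 \left(\frac{2}{3} + O\right) = \frac{4}{3} + 2 O$)
$u{\left(J \right)} = 29$ ($u{\left(J \right)} = - \frac{29}{-1} = \left(-29\right) \left(-1\right) = 29$)
$l{\left(\left(54 + 55\right) + 8,153 \right)} - u{\left(\left(-5\right) 24 \right)} = \left(\frac{4}{3} + 2 \cdot 153\right) - 29 = \left(\frac{4}{3} + 306\right) - 29 = \frac{922}{3} - 29 = \frac{835}{3}$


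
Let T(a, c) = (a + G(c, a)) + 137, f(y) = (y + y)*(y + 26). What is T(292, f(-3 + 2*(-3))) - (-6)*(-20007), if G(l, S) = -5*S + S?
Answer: -120781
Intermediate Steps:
G(l, S) = -4*S
f(y) = 2*y*(26 + y) (f(y) = (2*y)*(26 + y) = 2*y*(26 + y))
T(a, c) = 137 - 3*a (T(a, c) = (a - 4*a) + 137 = -3*a + 137 = 137 - 3*a)
T(292, f(-3 + 2*(-3))) - (-6)*(-20007) = (137 - 3*292) - (-6)*(-20007) = (137 - 876) - 1*120042 = -739 - 120042 = -120781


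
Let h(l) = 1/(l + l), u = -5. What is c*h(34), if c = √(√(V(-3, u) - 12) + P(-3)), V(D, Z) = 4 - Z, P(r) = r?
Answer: √(-3 + I*√3)/68 ≈ 0.0070841 + 0.026438*I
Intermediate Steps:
h(l) = 1/(2*l)
c = √(-3 + I*√3) (c = √(√((4 - 1*(-5)) - 12) - 3) = √(√((4 + 5) - 12) - 3) = √(√(9 - 12) - 3) = √(√(-3) - 3) = √(I*√3 - 3) = √(-3 + I*√3) ≈ 0.48172 + 1.7978*I)
c*h(34) = √(-3 + I*√3)*((½)/34) = √(-3 + I*√3)*((½)*(1/34)) = √(-3 + I*√3)*(1/68) = √(-3 + I*√3)/68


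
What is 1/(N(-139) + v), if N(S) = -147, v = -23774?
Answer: -1/23921 ≈ -4.1804e-5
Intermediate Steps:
1/(N(-139) + v) = 1/(-147 - 23774) = 1/(-23921) = -1/23921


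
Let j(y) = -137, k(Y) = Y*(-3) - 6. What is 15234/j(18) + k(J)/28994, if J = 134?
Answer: -220875246/1986089 ≈ -111.21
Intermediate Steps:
k(Y) = -6 - 3*Y (k(Y) = -3*Y - 6 = -6 - 3*Y)
15234/j(18) + k(J)/28994 = 15234/(-137) + (-6 - 3*134)/28994 = 15234*(-1/137) + (-6 - 402)*(1/28994) = -15234/137 - 408*1/28994 = -15234/137 - 204/14497 = -220875246/1986089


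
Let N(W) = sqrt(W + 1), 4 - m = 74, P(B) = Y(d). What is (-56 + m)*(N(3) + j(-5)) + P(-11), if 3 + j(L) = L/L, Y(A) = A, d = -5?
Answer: -5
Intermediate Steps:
P(B) = -5
j(L) = -2 (j(L) = -3 + L/L = -3 + 1 = -2)
m = -70 (m = 4 - 1*74 = 4 - 74 = -70)
N(W) = sqrt(1 + W)
(-56 + m)*(N(3) + j(-5)) + P(-11) = (-56 - 70)*(sqrt(1 + 3) - 2) - 5 = -126*(sqrt(4) - 2) - 5 = -126*(2 - 2) - 5 = -126*0 - 5 = 0 - 5 = -5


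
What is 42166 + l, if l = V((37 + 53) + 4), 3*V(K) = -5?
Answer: 126493/3 ≈ 42164.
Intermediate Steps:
V(K) = -5/3 (V(K) = (1/3)*(-5) = -5/3)
l = -5/3 ≈ -1.6667
42166 + l = 42166 - 5/3 = 126493/3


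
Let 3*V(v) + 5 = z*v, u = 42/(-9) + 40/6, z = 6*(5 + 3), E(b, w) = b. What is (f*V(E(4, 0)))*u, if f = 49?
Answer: 18326/3 ≈ 6108.7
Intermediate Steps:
z = 48 (z = 6*8 = 48)
u = 2 (u = 42*(-⅑) + 40*(⅙) = -14/3 + 20/3 = 2)
V(v) = -5/3 + 16*v (V(v) = -5/3 + (48*v)/3 = -5/3 + 16*v)
(f*V(E(4, 0)))*u = (49*(-5/3 + 16*4))*2 = (49*(-5/3 + 64))*2 = (49*(187/3))*2 = (9163/3)*2 = 18326/3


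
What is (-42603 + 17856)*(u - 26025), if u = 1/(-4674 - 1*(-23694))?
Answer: 4083217871251/6340 ≈ 6.4404e+8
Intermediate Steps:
u = 1/19020 (u = 1/(-4674 + 23694) = 1/19020 ≈ 5.2576e-5)
(-42603 + 17856)*(u - 26025) = (-42603 + 17856)*(1/19020 - 26025) = -24747*(-494995499/19020) = 4083217871251/6340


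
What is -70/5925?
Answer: -14/1185 ≈ -0.011814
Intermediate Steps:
-70/5925 = -70*1/5925 = -14/1185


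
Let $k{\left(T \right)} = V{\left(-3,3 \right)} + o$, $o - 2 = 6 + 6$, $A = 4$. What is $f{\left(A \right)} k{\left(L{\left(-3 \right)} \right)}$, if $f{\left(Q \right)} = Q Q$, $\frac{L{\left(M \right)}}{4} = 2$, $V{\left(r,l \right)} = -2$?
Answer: $192$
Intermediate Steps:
$o = 14$ ($o = 2 + \left(6 + 6\right) = 2 + 12 = 14$)
$L{\left(M \right)} = 8$ ($L{\left(M \right)} = 4 \cdot 2 = 8$)
$k{\left(T \right)} = 12$ ($k{\left(T \right)} = -2 + 14 = 12$)
$f{\left(Q \right)} = Q^{2}$
$f{\left(A \right)} k{\left(L{\left(-3 \right)} \right)} = 4^{2} \cdot 12 = 16 \cdot 12 = 192$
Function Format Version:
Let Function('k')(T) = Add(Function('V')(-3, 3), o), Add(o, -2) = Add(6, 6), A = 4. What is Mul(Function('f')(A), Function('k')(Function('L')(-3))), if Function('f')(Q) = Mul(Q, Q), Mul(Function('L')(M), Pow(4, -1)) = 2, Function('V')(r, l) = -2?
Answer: 192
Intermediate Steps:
o = 14 (o = Add(2, Add(6, 6)) = Add(2, 12) = 14)
Function('L')(M) = 8 (Function('L')(M) = Mul(4, 2) = 8)
Function('k')(T) = 12 (Function('k')(T) = Add(-2, 14) = 12)
Function('f')(Q) = Pow(Q, 2)
Mul(Function('f')(A), Function('k')(Function('L')(-3))) = Mul(Pow(4, 2), 12) = Mul(16, 12) = 192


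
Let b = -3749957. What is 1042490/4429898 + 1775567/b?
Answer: -1978144014618/8305963507193 ≈ -0.23816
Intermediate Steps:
1042490/4429898 + 1775567/b = 1042490/4429898 + 1775567/(-3749957) = 1042490*(1/4429898) + 1775567*(-1/3749957) = 521245/2214949 - 1775567/3749957 = -1978144014618/8305963507193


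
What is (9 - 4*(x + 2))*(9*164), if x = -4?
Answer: 25092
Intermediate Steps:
(9 - 4*(x + 2))*(9*164) = (9 - 4*(-4 + 2))*(9*164) = (9 - 4*(-2))*1476 = (9 - 1*(-8))*1476 = (9 + 8)*1476 = 17*1476 = 25092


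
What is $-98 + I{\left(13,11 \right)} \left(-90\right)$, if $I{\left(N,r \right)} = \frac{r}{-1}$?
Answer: $892$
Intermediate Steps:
$I{\left(N,r \right)} = - r$ ($I{\left(N,r \right)} = r \left(-1\right) = - r$)
$-98 + I{\left(13,11 \right)} \left(-90\right) = -98 + \left(-1\right) 11 \left(-90\right) = -98 - -990 = -98 + 990 = 892$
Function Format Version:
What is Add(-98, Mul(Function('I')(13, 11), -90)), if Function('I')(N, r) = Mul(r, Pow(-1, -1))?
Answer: 892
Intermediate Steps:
Function('I')(N, r) = Mul(-1, r) (Function('I')(N, r) = Mul(r, -1) = Mul(-1, r))
Add(-98, Mul(Function('I')(13, 11), -90)) = Add(-98, Mul(Mul(-1, 11), -90)) = Add(-98, Mul(-11, -90)) = Add(-98, 990) = 892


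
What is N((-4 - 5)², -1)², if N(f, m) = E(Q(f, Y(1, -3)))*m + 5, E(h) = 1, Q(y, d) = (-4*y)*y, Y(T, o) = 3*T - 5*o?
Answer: 16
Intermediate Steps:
Y(T, o) = -5*o + 3*T
Q(y, d) = -4*y²
N(f, m) = 5 + m (N(f, m) = 1*m + 5 = m + 5 = 5 + m)
N((-4 - 5)², -1)² = (5 - 1)² = 4² = 16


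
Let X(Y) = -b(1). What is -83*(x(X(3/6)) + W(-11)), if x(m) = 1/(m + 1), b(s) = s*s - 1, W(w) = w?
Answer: 830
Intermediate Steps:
b(s) = -1 + s² (b(s) = s² - 1 = -1 + s²)
X(Y) = 0 (X(Y) = -(-1 + 1²) = -(-1 + 1) = -1*0 = 0)
x(m) = 1/(1 + m)
-83*(x(X(3/6)) + W(-11)) = -83*(1/(1 + 0) - 11) = -83*(1/1 - 11) = -83*(1 - 11) = -83*(-10) = 830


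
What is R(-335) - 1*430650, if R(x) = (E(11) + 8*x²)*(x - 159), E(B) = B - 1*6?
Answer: -443946320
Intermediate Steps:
E(B) = -6 + B (E(B) = B - 6 = -6 + B)
R(x) = (-159 + x)*(5 + 8*x²) (R(x) = ((-6 + 11) + 8*x²)*(x - 159) = (5 + 8*x²)*(-159 + x) = (-159 + x)*(5 + 8*x²))
R(-335) - 1*430650 = (-795 - 1272*(-335)² + 5*(-335) + 8*(-335)³) - 1*430650 = (-795 - 1272*112225 - 1675 + 8*(-37595375)) - 430650 = (-795 - 142750200 - 1675 - 300763000) - 430650 = -443515670 - 430650 = -443946320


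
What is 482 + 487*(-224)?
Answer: -108606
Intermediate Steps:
482 + 487*(-224) = 482 - 109088 = -108606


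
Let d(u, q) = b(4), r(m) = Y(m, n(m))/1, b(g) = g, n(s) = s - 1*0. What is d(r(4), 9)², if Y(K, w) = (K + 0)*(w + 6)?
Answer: 16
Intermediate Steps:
n(s) = s (n(s) = s + 0 = s)
Y(K, w) = K*(6 + w)
r(m) = m*(6 + m) (r(m) = (m*(6 + m))/1 = (m*(6 + m))*1 = m*(6 + m))
d(u, q) = 4
d(r(4), 9)² = 4² = 16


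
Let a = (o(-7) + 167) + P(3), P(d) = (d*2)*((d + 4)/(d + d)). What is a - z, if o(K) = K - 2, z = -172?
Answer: 337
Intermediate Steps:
o(K) = -2 + K
P(d) = 4 + d (P(d) = (2*d)*((4 + d)/((2*d))) = (2*d)*((4 + d)*(1/(2*d))) = (2*d)*((4 + d)/(2*d)) = 4 + d)
a = 165 (a = ((-2 - 7) + 167) + (4 + 3) = (-9 + 167) + 7 = 158 + 7 = 165)
a - z = 165 - 1*(-172) = 165 + 172 = 337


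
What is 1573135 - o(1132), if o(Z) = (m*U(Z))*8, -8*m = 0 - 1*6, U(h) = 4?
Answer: 1573111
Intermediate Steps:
m = ¾ (m = -(0 - 1*6)/8 = -(0 - 6)/8 = -⅛*(-6) = ¾ ≈ 0.75000)
o(Z) = 24 (o(Z) = ((¾)*4)*8 = 3*8 = 24)
1573135 - o(1132) = 1573135 - 1*24 = 1573135 - 24 = 1573111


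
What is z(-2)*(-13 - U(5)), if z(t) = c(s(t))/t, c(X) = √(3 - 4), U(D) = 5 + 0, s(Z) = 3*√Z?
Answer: 9*I ≈ 9.0*I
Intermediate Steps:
U(D) = 5
c(X) = I (c(X) = √(-1) = I)
z(t) = I/t
z(-2)*(-13 - U(5)) = (I/(-2))*(-13 - 1*5) = (I*(-½))*(-13 - 5) = -I/2*(-18) = 9*I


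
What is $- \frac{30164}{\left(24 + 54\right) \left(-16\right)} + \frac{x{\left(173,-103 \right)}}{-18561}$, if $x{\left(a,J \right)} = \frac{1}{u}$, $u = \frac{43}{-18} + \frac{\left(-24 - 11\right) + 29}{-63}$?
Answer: $\frac{13483645367}{557869416} \approx 24.17$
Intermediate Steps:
$u = - \frac{289}{126}$ ($u = 43 \left(- \frac{1}{18}\right) + \left(-35 + 29\right) \left(- \frac{1}{63}\right) = - \frac{43}{18} - - \frac{2}{21} = - \frac{43}{18} + \frac{2}{21} = - \frac{289}{126} \approx -2.2937$)
$x{\left(a,J \right)} = - \frac{126}{289}$ ($x{\left(a,J \right)} = \frac{1}{- \frac{289}{126}} = - \frac{126}{289}$)
$- \frac{30164}{\left(24 + 54\right) \left(-16\right)} + \frac{x{\left(173,-103 \right)}}{-18561} = - \frac{30164}{\left(24 + 54\right) \left(-16\right)} - \frac{126}{289 \left(-18561\right)} = - \frac{30164}{78 \left(-16\right)} - - \frac{42}{1788043} = - \frac{30164}{-1248} + \frac{42}{1788043} = \left(-30164\right) \left(- \frac{1}{1248}\right) + \frac{42}{1788043} = \frac{7541}{312} + \frac{42}{1788043} = \frac{13483645367}{557869416}$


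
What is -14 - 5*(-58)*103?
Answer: 29856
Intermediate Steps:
-14 - 5*(-58)*103 = -14 + 290*103 = -14 + 29870 = 29856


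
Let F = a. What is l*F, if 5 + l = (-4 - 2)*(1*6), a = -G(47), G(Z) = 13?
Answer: 533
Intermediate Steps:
a = -13 (a = -1*13 = -13)
F = -13
l = -41 (l = -5 + (-4 - 2)*(1*6) = -5 - 6*6 = -5 - 36 = -41)
l*F = -41*(-13) = 533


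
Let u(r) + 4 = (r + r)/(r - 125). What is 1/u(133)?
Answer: 4/117 ≈ 0.034188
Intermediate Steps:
u(r) = -4 + 2*r/(-125 + r) (u(r) = -4 + (r + r)/(r - 125) = -4 + (2*r)/(-125 + r) = -4 + 2*r/(-125 + r))
1/u(133) = 1/(2*(250 - 1*133)/(-125 + 133)) = 1/(2*(250 - 133)/8) = 1/(2*(1/8)*117) = 1/(117/4) = 4/117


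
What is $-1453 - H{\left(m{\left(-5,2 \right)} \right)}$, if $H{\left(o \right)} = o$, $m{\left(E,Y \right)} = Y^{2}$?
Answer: $-1457$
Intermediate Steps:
$-1453 - H{\left(m{\left(-5,2 \right)} \right)} = -1453 - 2^{2} = -1453 - 4 = -1457$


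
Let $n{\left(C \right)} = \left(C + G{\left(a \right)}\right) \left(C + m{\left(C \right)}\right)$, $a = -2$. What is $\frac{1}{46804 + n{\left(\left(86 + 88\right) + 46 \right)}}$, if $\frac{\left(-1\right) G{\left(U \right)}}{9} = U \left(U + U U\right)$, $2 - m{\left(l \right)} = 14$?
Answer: $\frac{1}{100052} \approx 9.9948 \cdot 10^{-6}$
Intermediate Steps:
$m{\left(l \right)} = -12$ ($m{\left(l \right)} = 2 - 14 = -12$)
$G{\left(U \right)} = - 9 U \left(U + U^{2}\right)$ ($G{\left(U \right)} = - 9 U \left(U + U U\right) = - 9 U \left(U + U^{2}\right)$)
$n{\left(C \right)} = \left(-12 + C\right) \left(36 + C\right)$ ($n{\left(C \right)} = \left(C + 9 \left(-2\right)^{2} \left(-1 - -2\right)\right) \left(C - 12\right) = \left(C + 9 \cdot 4 \left(-1 + 2\right)\right) \left(-12 + C\right) = \left(C + 9 \cdot 4 \cdot 1\right) \left(-12 + C\right) = \left(C + 36\right) \left(-12 + C\right) = \left(36 + C\right) \left(-12 + C\right) = \left(-12 + C\right) \left(36 + C\right)$)
$\frac{1}{46804 + n{\left(\left(86 + 88\right) + 46 \right)}} = \frac{1}{46804 + \left(-432 + \left(\left(86 + 88\right) + 46\right)^{2} + 24 \left(\left(86 + 88\right) + 46\right)\right)} = \frac{1}{46804 + \left(-432 + \left(174 + 46\right)^{2} + 24 \left(174 + 46\right)\right)} = \frac{1}{46804 + \left(-432 + 220^{2} + 24 \cdot 220\right)} = \frac{1}{46804 + \left(-432 + 48400 + 5280\right)} = \frac{1}{46804 + 53248} = \frac{1}{100052}$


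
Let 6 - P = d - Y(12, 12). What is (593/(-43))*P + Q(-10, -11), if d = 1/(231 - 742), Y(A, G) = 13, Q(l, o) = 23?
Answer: -5252651/21973 ≈ -239.05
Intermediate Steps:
d = -1/511 (d = 1/(-511) = -1/511 ≈ -0.0019569)
P = 9710/511 (P = 6 - (-1/511 - 1*13) = 6 - (-1/511 - 13) = 6 - 1*(-6644/511) = 6 + 6644/511 = 9710/511 ≈ 19.002)
(593/(-43))*P + Q(-10, -11) = (593/(-43))*(9710/511) + 23 = (593*(-1/43))*(9710/511) + 23 = -593/43*9710/511 + 23 = -5758030/21973 + 23 = -5252651/21973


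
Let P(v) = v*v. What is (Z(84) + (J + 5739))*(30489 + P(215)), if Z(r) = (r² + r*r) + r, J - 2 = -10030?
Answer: 760005598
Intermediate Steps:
J = -10028 (J = 2 - 10030 = -10028)
Z(r) = r + 2*r² (Z(r) = (r² + r²) + r = 2*r² + r = r + 2*r²)
P(v) = v²
(Z(84) + (J + 5739))*(30489 + P(215)) = (84*(1 + 2*84) + (-10028 + 5739))*(30489 + 215²) = (84*(1 + 168) - 4289)*(30489 + 46225) = (84*169 - 4289)*76714 = (14196 - 4289)*76714 = 9907*76714 = 760005598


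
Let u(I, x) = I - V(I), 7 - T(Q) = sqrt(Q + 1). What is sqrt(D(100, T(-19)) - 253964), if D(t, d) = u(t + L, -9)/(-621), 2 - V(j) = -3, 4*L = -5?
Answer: I*sqrt(4836493291)/138 ≈ 503.95*I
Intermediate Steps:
T(Q) = 7 - sqrt(1 + Q) (T(Q) = 7 - sqrt(Q + 1) = 7 - sqrt(1 + Q))
L = -5/4 (L = (1/4)*(-5) = -5/4 ≈ -1.2500)
V(j) = 5 (V(j) = 2 - 1*(-3) = 2 + 3 = 5)
u(I, x) = -5 + I (u(I, x) = I - 1*5 = I - 5 = -5 + I)
D(t, d) = 25/2484 - t/621 (D(t, d) = (-5 + (t - 5/4))/(-621) = (-5 + (-5/4 + t))*(-1/621) = (-25/4 + t)*(-1/621) = 25/2484 - t/621)
sqrt(D(100, T(-19)) - 253964) = sqrt((25/2484 - 1/621*100) - 253964) = sqrt((25/2484 - 100/621) - 253964) = sqrt(-125/828 - 253964) = sqrt(-210282317/828) = I*sqrt(4836493291)/138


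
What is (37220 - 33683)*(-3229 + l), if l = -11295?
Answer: -51371388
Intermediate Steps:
(37220 - 33683)*(-3229 + l) = (37220 - 33683)*(-3229 - 11295) = 3537*(-14524) = -51371388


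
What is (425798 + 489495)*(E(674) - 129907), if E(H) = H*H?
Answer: 296892675117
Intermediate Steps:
E(H) = H²
(425798 + 489495)*(E(674) - 129907) = (425798 + 489495)*(674² - 129907) = 915293*(454276 - 129907) = 915293*324369 = 296892675117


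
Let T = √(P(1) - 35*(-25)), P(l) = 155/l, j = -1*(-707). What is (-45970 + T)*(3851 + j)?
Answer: -209531260 + 4558*√1030 ≈ -2.0938e+8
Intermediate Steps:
j = 707
T = √1030 (T = √(155/1 - 35*(-25)) = √(155*1 + 875) = √(155 + 875) = √1030 ≈ 32.094)
(-45970 + T)*(3851 + j) = (-45970 + √1030)*(3851 + 707) = (-45970 + √1030)*4558 = -209531260 + 4558*√1030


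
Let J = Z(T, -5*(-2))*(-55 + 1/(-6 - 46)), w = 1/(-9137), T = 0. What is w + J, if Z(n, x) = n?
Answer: -1/9137 ≈ -0.00010945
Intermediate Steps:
w = -1/9137 ≈ -0.00010945
J = 0 (J = 0*(-55 + 1/(-6 - 46)) = 0*(-55 + 1/(-52)) = 0*(-55 - 1/52) = 0*(-2861/52) = 0)
w + J = -1/9137 + 0 = -1/9137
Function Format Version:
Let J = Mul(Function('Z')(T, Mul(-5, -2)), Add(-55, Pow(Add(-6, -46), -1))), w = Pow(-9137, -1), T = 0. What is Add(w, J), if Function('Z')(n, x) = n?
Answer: Rational(-1, 9137) ≈ -0.00010945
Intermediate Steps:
w = Rational(-1, 9137) ≈ -0.00010945
J = 0 (J = Mul(0, Add(-55, Pow(Add(-6, -46), -1))) = Mul(0, Add(-55, Pow(-52, -1))) = Mul(0, Add(-55, Rational(-1, 52))) = Mul(0, Rational(-2861, 52)) = 0)
Add(w, J) = Add(Rational(-1, 9137), 0) = Rational(-1, 9137)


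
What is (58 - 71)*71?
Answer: -923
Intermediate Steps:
(58 - 71)*71 = -13*71 = -923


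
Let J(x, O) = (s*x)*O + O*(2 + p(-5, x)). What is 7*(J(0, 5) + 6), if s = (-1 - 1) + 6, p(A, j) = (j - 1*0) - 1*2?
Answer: 42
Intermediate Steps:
p(A, j) = -2 + j (p(A, j) = (j + 0) - 2 = j - 2 = -2 + j)
s = 4 (s = -2 + 6 = 4)
J(x, O) = 5*O*x (J(x, O) = (4*x)*O + O*(2 + (-2 + x)) = 4*O*x + O*x = 5*O*x)
7*(J(0, 5) + 6) = 7*(5*5*0 + 6) = 7*(0 + 6) = 7*6 = 42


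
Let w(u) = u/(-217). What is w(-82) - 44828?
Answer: -9727594/217 ≈ -44828.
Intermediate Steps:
w(u) = -u/217 (w(u) = u*(-1/217) = -u/217)
w(-82) - 44828 = -1/217*(-82) - 44828 = 82/217 - 44828 = -9727594/217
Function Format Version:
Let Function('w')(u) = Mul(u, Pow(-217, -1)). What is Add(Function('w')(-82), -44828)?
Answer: Rational(-9727594, 217) ≈ -44828.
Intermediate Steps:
Function('w')(u) = Mul(Rational(-1, 217), u) (Function('w')(u) = Mul(u, Rational(-1, 217)) = Mul(Rational(-1, 217), u))
Add(Function('w')(-82), -44828) = Add(Mul(Rational(-1, 217), -82), -44828) = Add(Rational(82, 217), -44828) = Rational(-9727594, 217)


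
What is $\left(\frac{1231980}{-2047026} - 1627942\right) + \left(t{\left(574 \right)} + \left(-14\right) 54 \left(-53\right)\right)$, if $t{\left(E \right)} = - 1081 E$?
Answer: $- \frac{753431324258}{341171} \approx -2.2084 \cdot 10^{6}$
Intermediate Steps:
$\left(\frac{1231980}{-2047026} - 1627942\right) + \left(t{\left(574 \right)} + \left(-14\right) 54 \left(-53\right)\right) = \left(\frac{1231980}{-2047026} - 1627942\right) - \left(620494 - \left(-14\right) 54 \left(-53\right)\right) = \left(1231980 \left(- \frac{1}{2047026}\right) - 1627942\right) - 580426 = \left(- \frac{205330}{341171} - 1627942\right) + \left(-620494 + 40068\right) = - \frac{555406805412}{341171} - 580426 = - \frac{753431324258}{341171}$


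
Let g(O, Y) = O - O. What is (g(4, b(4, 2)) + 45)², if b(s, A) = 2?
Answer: 2025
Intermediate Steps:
g(O, Y) = 0
(g(4, b(4, 2)) + 45)² = (0 + 45)² = 45² = 2025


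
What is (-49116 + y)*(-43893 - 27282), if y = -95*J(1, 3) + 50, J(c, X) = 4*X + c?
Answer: 3580173675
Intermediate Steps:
J(c, X) = c + 4*X
y = -1185 (y = -95*(1 + 4*3) + 50 = -95*(1 + 12) + 50 = -95*13 + 50 = -1235 + 50 = -1185)
(-49116 + y)*(-43893 - 27282) = (-49116 - 1185)*(-43893 - 27282) = -50301*(-71175) = 3580173675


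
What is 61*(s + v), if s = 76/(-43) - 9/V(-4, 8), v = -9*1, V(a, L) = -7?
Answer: -174094/301 ≈ -578.39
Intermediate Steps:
v = -9
s = -145/301 (s = 76/(-43) - 9/(-7) = 76*(-1/43) - 9*(-⅐) = -76/43 + 9/7 = -145/301 ≈ -0.48173)
61*(s + v) = 61*(-145/301 - 9) = 61*(-2854/301) = -174094/301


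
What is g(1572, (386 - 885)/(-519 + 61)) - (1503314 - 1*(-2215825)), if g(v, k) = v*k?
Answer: -851290617/229 ≈ -3.7174e+6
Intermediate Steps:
g(v, k) = k*v
g(1572, (386 - 885)/(-519 + 61)) - (1503314 - 1*(-2215825)) = ((386 - 885)/(-519 + 61))*1572 - (1503314 - 1*(-2215825)) = -499/(-458)*1572 - (1503314 + 2215825) = -499*(-1/458)*1572 - 1*3719139 = (499/458)*1572 - 3719139 = 392214/229 - 3719139 = -851290617/229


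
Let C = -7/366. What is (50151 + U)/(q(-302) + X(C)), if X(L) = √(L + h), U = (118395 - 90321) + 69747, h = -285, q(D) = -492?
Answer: -26645613984/88699741 - 147972*I*√38180022/88699741 ≈ -300.4 - 10.308*I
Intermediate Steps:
C = -7/366 (C = -7*1/366 = -7/366 ≈ -0.019126)
U = 97821 (U = 28074 + 69747 = 97821)
X(L) = √(-285 + L) (X(L) = √(L - 285) = √(-285 + L))
(50151 + U)/(q(-302) + X(C)) = (50151 + 97821)/(-492 + √(-285 - 7/366)) = 147972/(-492 + √(-104317/366)) = 147972/(-492 + I*√38180022/366)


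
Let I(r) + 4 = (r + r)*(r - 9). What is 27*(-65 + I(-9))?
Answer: 6885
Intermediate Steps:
I(r) = -4 + 2*r*(-9 + r) (I(r) = -4 + (r + r)*(r - 9) = -4 + (2*r)*(-9 + r) = -4 + 2*r*(-9 + r))
27*(-65 + I(-9)) = 27*(-65 + (-4 - 18*(-9) + 2*(-9)**2)) = 27*(-65 + (-4 + 162 + 2*81)) = 27*(-65 + (-4 + 162 + 162)) = 27*(-65 + 320) = 27*255 = 6885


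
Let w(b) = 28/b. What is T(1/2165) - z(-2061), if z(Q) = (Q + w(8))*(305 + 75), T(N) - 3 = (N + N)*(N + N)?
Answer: 3664720927929/4687225 ≈ 7.8185e+5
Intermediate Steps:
T(N) = 3 + 4*N² (T(N) = 3 + (N + N)*(N + N) = 3 + (2*N)*(2*N) = 3 + 4*N²)
z(Q) = 1330 + 380*Q (z(Q) = (Q + 28/8)*(305 + 75) = (Q + 28*(⅛))*380 = (Q + 7/2)*380 = (7/2 + Q)*380 = 1330 + 380*Q)
T(1/2165) - z(-2061) = (3 + 4*(1/2165)²) - (1330 + 380*(-2061)) = (3 + 4*(1/2165)²) - (1330 - 783180) = (3 + 4*(1/4687225)) - 1*(-781850) = (3 + 4/4687225) + 781850 = 14061679/4687225 + 781850 = 3664720927929/4687225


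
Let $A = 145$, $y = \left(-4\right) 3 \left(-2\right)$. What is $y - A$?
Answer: $-121$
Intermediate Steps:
$y = 24$ ($y = \left(-12\right) \left(-2\right) = 24$)
$y - A = 24 - 145 = -121$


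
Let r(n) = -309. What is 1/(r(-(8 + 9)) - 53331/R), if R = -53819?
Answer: -53819/16576740 ≈ -0.0032467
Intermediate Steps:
1/(r(-(8 + 9)) - 53331/R) = 1/(-309 - 53331/(-53819)) = 1/(-309 - 53331*(-1/53819)) = 1/(-309 + 53331/53819) = 1/(-16576740/53819) = -53819/16576740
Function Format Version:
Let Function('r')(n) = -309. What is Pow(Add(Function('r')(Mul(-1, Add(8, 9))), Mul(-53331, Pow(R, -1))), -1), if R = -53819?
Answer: Rational(-53819, 16576740) ≈ -0.0032467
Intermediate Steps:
Pow(Add(Function('r')(Mul(-1, Add(8, 9))), Mul(-53331, Pow(R, -1))), -1) = Pow(Add(-309, Mul(-53331, Pow(-53819, -1))), -1) = Pow(Add(-309, Mul(-53331, Rational(-1, 53819))), -1) = Pow(Add(-309, Rational(53331, 53819)), -1) = Pow(Rational(-16576740, 53819), -1) = Rational(-53819, 16576740)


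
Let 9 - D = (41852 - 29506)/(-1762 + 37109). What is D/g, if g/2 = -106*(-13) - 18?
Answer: 305777/96143840 ≈ 0.0031804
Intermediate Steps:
D = 305777/35347 (D = 9 - (41852 - 29506)/(-1762 + 37109) = 9 - 12346/35347 = 305777/35347 ≈ 8.6507)
g = 2720 (g = 2*(-106*(-13) - 18) = 2*(1378 - 18) = 2*1360 = 2720)
D/g = (305777/35347)/2720 = (305777/35347)*(1/2720) = 305777/96143840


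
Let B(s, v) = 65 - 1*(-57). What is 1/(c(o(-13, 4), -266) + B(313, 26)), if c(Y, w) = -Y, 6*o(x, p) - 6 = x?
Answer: 6/739 ≈ 0.0081191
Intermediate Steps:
o(x, p) = 1 + x/6
B(s, v) = 122 (B(s, v) = 65 + 57 = 122)
1/(c(o(-13, 4), -266) + B(313, 26)) = 1/(-(1 + (⅙)*(-13)) + 122) = 1/(-(1 - 13/6) + 122) = 1/(-1*(-7/6) + 122) = 1/(7/6 + 122) = 1/(739/6) = 6/739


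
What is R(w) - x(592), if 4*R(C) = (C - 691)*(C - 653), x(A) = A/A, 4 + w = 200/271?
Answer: 33460730051/293764 ≈ 1.1390e+5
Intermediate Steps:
w = -884/271 (w = -4 + 200/271 = -884/271 ≈ -3.2620)
x(A) = 1
R(C) = (-691 + C)*(-653 + C)/4 (R(C) = ((C - 691)*(C - 653))/4 = ((-691 + C)*(-653 + C))/4 = (-691 + C)*(-653 + C)/4)
R(w) - x(592) = (451223/4 - 336*(-884/271) + (-884/271)²/4) - 1*1 = (451223/4 + 297024/271 + (¼)*(781456/73441)) - 1 = (451223/4 + 297024/271 + 195364/73441) - 1 = 33461023815/293764 - 1 = 33460730051/293764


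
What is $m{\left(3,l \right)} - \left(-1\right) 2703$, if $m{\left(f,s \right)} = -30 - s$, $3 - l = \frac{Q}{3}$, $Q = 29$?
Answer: $\frac{8039}{3} \approx 2679.7$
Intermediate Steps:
$l = - \frac{20}{3}$ ($l = 3 - \frac{29}{3} = - \frac{20}{3} \approx -6.6667$)
$m{\left(3,l \right)} - \left(-1\right) 2703 = \left(-30 - - \frac{20}{3}\right) - \left(-1\right) 2703 = \left(-30 + \frac{20}{3}\right) - -2703 = - \frac{70}{3} + 2703 = \frac{8039}{3}$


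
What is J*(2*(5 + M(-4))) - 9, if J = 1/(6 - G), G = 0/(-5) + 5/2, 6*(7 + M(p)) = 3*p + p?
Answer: -35/3 ≈ -11.667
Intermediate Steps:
M(p) = -7 + 2*p/3 (M(p) = -7 + (3*p + p)/6 = -7 + (4*p)/6 = -7 + 2*p/3)
G = 5/2 (G = 0*(-⅕) + 5*(½) = 0 + 5/2 = 5/2 ≈ 2.5000)
J = 2/7 (J = 1/(6 - 1*5/2) = 1/(6 - 5/2) = 1/(7/2) = 2/7 ≈ 0.28571)
J*(2*(5 + M(-4))) - 9 = 2*(2*(5 + (-7 + (⅔)*(-4))))/7 - 9 = 2*(2*(5 + (-7 - 8/3)))/7 - 9 = 2*(2*(5 - 29/3))/7 - 9 = 2*(2*(-14/3))/7 - 9 = (2/7)*(-28/3) - 9 = -8/3 - 9 = -35/3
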